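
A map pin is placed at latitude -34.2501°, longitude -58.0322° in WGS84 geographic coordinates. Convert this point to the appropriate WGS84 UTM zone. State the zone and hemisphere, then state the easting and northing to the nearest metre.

Zone 21S: E 404957 m, N 6209631 m

Longitude -58.0322° lies in the 6° band [-60°, -54°), giving zone 21; latitude is south of the equator, so 21S.
Zone 21 central meridian λ₀ = 6×21 − 183 = -57°; Δλ = -1.0322°.
Transverse Mercator on WGS84 with k₀ = 0.9996 gives E = 404956.935 m, N = 6209631.007 m.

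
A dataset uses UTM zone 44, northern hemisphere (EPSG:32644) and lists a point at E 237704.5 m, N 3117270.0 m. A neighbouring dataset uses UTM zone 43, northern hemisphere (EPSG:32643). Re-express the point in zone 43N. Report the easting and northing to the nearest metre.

E 826949 m, N 3118869 m

UTM 44N → geographic: φ = 28.15510000°, λ = 78.32900050°.
UTM 43N (λ₀ = 75°) forward: E = 826948.629 m, N = 3118868.861 m.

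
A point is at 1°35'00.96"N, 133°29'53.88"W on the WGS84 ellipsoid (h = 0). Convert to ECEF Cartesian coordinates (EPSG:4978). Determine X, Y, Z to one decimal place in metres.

X -4388616.9 m, Y -4624912.1 m, Z 175083.6 m

WGS84: a = 6378137 m, e² = 0.006694380; N(φ) = a/√(1−e²sin²φ) = 6378153.305 m.
X = (N+h)·cosφ·cosλ = -4388616.936 m; Y = (N+h)·cosφ·sinλ = -4624912.121 m; Z = (N(1−e²)+h)·sinφ = 175083.577 m.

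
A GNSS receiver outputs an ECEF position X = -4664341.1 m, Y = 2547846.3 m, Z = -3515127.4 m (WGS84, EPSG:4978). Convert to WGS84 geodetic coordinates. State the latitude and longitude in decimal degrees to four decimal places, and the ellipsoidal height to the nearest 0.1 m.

lat -33.6571°, lon 151.3549°, h 498.2 m

λ = atan2(Y, X) = 151.35489977°; p = √(X²+Y²) = 5314847.0 m.
Bowring's method on WGS84 (a = 6378137 m, b = 6356752.314 m) gives φ = -33.65709988°, h = 498.183 m.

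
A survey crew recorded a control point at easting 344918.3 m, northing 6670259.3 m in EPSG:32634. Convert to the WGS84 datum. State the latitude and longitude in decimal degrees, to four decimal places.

Zone 34N: λ₀ = 21°, k₀ = 0.9996, false easting 500000 m.
Meridian distance M = (N − FN)/k₀ = 6672928.5 m.
Inverse transverse Mercator on WGS84 gives φ = 60.13980032°, λ = 18.20729995°.

lat 60.1398°, lon 18.2073°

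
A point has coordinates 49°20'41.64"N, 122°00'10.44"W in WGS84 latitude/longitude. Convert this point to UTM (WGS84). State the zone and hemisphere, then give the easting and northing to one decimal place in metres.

Longitude -122.0029° lies in the 6° band [-126°, -120°), giving zone 10; latitude is north of the equator, so 10N.
Zone 10 central meridian λ₀ = 6×10 − 183 = -123°; Δλ = +0.9971°.
Transverse Mercator on WGS84 with k₀ = 0.9996 gives E = 572424.965 m, N = 5466275.945 m.

Zone 10N: E 572425.0 m, N 5466275.9 m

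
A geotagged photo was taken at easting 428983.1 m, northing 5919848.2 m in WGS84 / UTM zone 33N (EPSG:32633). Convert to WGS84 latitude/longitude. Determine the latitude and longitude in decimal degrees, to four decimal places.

Zone 33N: λ₀ = 15°, k₀ = 0.9996, false easting 500000 m.
Meridian distance M = (N − FN)/k₀ = 5922217.1 m.
Inverse transverse Mercator on WGS84 gives φ = 53.42289956°, λ = 13.93130012°.

lat 53.4229°, lon 13.9313°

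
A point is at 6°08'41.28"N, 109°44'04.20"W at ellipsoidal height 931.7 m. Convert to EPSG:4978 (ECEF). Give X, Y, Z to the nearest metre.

X -2141676 m, Y -5970140 m, Z 678281 m

WGS84: a = 6378137 m, e² = 0.006694380; N(φ) = a/√(1−e²sin²φ) = 6378381.627 m.
X = (N+h)·cosφ·cosλ = -2141676.293 m; Y = (N+h)·cosφ·sinλ = -5970140.296 m; Z = (N(1−e²)+h)·sinφ = 678280.790 m.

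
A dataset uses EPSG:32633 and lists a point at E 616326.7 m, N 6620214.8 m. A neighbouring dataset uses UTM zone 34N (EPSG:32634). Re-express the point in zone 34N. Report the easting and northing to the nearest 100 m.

UTM 33N → geographic: φ = 59.70359970°, λ = 17.06730003°.
UTM 34N (λ₀ = 21°) forward: E = 278769.283 m, N = 6624961.959 m.

E 278800 m, N 6625000 m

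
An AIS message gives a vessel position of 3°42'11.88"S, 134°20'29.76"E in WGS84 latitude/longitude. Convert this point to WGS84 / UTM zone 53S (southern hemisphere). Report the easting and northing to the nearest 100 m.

Zone 53 central meridian λ₀ = 6×53 − 183 = 135°; Δλ = -0.6584°.
Transverse Mercator on WGS84 with k₀ = 0.9996 gives E = 426886.918 m, N = 9590641.227 m.

E 426900 m, N 9590600 m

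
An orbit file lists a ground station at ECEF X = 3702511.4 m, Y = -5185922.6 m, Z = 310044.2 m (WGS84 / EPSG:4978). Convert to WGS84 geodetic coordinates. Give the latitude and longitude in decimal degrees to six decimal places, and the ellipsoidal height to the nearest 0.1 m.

λ = atan2(Y, X) = -54.47490022°; p = √(X²+Y²) = 6372000.0 m.
Bowring's method on WGS84 (a = 6378137 m, b = 6356752.314 m) gives φ = 2.80439968°, h = 1452.249 m.

lat 2.804400°, lon -54.474900°, h 1452.2 m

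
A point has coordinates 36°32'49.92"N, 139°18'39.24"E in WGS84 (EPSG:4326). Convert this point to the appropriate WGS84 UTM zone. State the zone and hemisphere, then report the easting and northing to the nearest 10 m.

Zone 54N: E 348820 m, N 4045970 m

Longitude 139.3109° lies in the 6° band [138°, 144°), giving zone 54; latitude is north of the equator, so 54N.
Zone 54 central meridian λ₀ = 6×54 − 183 = 141°; Δλ = -1.6891°.
Transverse Mercator on WGS84 with k₀ = 0.9996 gives E = 348817.637 m, N = 4045970.945 m.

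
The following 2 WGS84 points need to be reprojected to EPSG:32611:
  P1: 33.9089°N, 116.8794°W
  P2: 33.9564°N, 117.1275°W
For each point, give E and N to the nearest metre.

P1: E 511149 m, N 3752062 m; P2: E 488220 m, N 3757329 m

UTM zone 11N: λ₀ = -117°, k₀ = 0.9996.
P1 (33.9089°, -116.8794°) → (511149.027, 3752061.611) m.
P2 (33.9564°, -117.1275°) → (488219.635, 3757329.035) m.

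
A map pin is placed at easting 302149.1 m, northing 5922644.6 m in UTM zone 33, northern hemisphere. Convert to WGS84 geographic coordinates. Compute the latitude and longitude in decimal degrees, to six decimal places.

lat 53.415700°, lon 12.022800°

Zone 33N: λ₀ = 15°, k₀ = 0.9996, false easting 500000 m.
Meridian distance M = (N − FN)/k₀ = 5925014.6 m.
Inverse transverse Mercator on WGS84 gives φ = 53.41570042°, λ = 12.02280036°.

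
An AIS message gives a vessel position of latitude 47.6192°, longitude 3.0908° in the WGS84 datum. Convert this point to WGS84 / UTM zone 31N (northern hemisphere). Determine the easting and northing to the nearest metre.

Zone 31 central meridian λ₀ = 6×31 − 183 = 3°; Δλ = +0.0908°.
Transverse Mercator on WGS84 with k₀ = 0.9996 gives E = 506822.966 m, N = 5273981.290 m.

E 506823 m, N 5273981 m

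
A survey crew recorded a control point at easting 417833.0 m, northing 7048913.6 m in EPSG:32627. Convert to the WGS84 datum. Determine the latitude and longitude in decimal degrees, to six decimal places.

lat 63.558800°, lon -22.654000°

Zone 27N: λ₀ = -21°, k₀ = 0.9996, false easting 500000 m.
Meridian distance M = (N − FN)/k₀ = 7051734.3 m.
Inverse transverse Mercator on WGS84 gives φ = 63.55880026°, λ = -22.65399970°.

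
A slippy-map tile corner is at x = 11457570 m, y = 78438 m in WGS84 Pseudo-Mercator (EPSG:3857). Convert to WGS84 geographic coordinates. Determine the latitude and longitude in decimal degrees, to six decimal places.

R = 6378137 m. λ = x/R = 102.925102499°.
φ = 2·arctan(exp(y/R)) − 90° = 2·arctan(1.01237) − 90° = 0.70460278°.

lat 0.704603°, lon 102.925102°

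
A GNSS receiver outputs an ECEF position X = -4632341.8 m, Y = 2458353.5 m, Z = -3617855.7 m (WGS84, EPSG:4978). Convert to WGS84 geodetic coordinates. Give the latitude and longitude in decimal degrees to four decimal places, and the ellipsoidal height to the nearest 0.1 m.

λ = atan2(Y, X) = 152.04540009°; p = √(X²+Y²) = 5244243.7 m.
Bowring's method on WGS84 (a = 6378137 m, b = 6356752.314 m) gives φ = -34.78079970°, h = -113.294 m.

lat -34.7808°, lon 152.0454°, h -113.3 m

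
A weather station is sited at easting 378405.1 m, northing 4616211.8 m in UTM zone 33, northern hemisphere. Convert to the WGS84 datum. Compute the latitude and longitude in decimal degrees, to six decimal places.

lat 41.688400°, lon 13.538900°

Zone 33N: λ₀ = 15°, k₀ = 0.9996, false easting 500000 m.
Meridian distance M = (N − FN)/k₀ = 4618059.0 m.
Inverse transverse Mercator on WGS84 gives φ = 41.68839972°, λ = 13.53890013°.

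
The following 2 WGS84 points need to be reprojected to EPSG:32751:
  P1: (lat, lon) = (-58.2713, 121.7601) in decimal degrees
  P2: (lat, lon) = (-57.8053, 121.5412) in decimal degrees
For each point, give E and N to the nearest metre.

P1: E 427268 m, N 3540415 m; P2: E 413308 m, N 3592032 m

UTM zone 51S: λ₀ = 123°, k₀ = 0.9996.
P1 (-58.2713°, 121.7601°) → (427268.174, 3540415.127) m.
P2 (-57.8053°, 121.5412°) → (413307.995, 3592032.046) m.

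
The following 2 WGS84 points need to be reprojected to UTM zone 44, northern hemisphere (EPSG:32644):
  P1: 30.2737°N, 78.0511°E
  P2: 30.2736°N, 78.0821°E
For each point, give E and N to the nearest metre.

P1: E 216307 m, N 3352797 m; P2: E 219290 m, N 3352708 m

UTM zone 44N: λ₀ = 81°, k₀ = 0.9996.
P1 (30.2737°, 78.0511°) → (216307.096, 3352796.647) m.
P2 (30.2736°, 78.0821°) → (219290.386, 3352708.484) m.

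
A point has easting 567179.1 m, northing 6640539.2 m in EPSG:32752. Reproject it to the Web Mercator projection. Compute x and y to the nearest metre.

Unproject from UTM 52S (λ₀ = 129°) → φ = -30.36520014°, λ = 129.69909950°.
Web Mercator (R = 6378137 m): x = 14438037.712 m, y = -3550579.823 m.

x 14438038 m, y -3550580 m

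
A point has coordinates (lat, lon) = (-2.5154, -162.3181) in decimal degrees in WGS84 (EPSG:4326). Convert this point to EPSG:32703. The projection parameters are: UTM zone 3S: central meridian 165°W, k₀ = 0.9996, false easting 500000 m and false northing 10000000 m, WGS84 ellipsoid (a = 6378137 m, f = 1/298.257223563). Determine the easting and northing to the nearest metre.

Zone 3 central meridian λ₀ = 6×3 − 183 = -165°; Δλ = +2.6819°.
Transverse Mercator on WGS84 with k₀ = 0.9996 gives E = 798251.941 m, N = 9721664.409 m.

E 798252 m, N 9721664 m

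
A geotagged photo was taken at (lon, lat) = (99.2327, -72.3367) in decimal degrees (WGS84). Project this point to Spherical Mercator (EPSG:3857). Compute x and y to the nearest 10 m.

Web Mercator is spherical with R = a = 6378137 m.
x = R·λ = 6378137 × 1.731937341 = 11046533.634 m.
y = R·ln tan(π/4 + φ/2) = 6378137 × -1.861921048 = -11875587.530 m.

x 11046530 m, y -11875590 m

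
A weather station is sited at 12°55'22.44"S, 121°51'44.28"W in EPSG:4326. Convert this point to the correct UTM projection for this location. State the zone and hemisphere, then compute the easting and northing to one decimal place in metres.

Zone 10S: E 623419.1 m, N 8571116.4 m

Longitude -121.8623° lies in the 6° band [-126°, -120°), giving zone 10; latitude is south of the equator, so 10S.
Zone 10 central meridian λ₀ = 6×10 − 183 = -123°; Δλ = +1.1377°.
Transverse Mercator on WGS84 with k₀ = 0.9996 gives E = 623419.060 m, N = 8571116.390 m.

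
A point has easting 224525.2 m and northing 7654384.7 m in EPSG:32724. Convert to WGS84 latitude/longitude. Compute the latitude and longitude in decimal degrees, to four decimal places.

lat -21.1912°, lon -41.6533°

Zone 24S: λ₀ = -39°, k₀ = 0.9996, false easting 500000 m, false northing 10000000 m.
Meridian distance M = (N − FN)/k₀ = -2346553.9 m.
Inverse transverse Mercator on WGS84 gives φ = -21.19119963°, λ = -41.65329955°.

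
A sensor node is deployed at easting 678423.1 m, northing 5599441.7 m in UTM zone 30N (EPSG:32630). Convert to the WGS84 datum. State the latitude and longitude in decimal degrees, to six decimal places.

lat 50.519700°, lon -0.483000°

Zone 30N: λ₀ = -3°, k₀ = 0.9996, false easting 500000 m.
Meridian distance M = (N − FN)/k₀ = 5601682.4 m.
Inverse transverse Mercator on WGS84 gives φ = 50.51969995°, λ = -0.48300009°.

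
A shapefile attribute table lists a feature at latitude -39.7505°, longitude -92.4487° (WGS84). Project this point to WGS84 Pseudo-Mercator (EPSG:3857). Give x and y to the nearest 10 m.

x -10291340 m, y -4829750 m

Web Mercator is spherical with R = a = 6378137 m.
x = R·λ = 6378137 × -1.613534204 = -10291342.209 m.
y = R·ln tan(π/4 + φ/2) = 6378137 × -0.757235472 = -4829751.584 m.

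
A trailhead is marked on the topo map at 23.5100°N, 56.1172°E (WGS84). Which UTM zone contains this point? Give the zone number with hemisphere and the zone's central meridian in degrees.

Zone 40N, central meridian 57°

UTM zone = ⌊(λ + 180)/6⌋ + 1; 56.1172° ∈ [54°, 60°) → zone 40.
Hemisphere: N (φ ≥ 0).
Central meridian λ₀ = 6×40 − 183 = 57°.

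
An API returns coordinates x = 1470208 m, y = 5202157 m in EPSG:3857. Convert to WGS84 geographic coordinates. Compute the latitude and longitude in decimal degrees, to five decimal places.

R = 6378137 m. λ = x/R = 13.20710317°.
φ = 2·arctan(exp(y/R)) − 90° = 2·arctan(2.26058) − 90° = 42.27429850°.

lat 42.27430°, lon 13.20710°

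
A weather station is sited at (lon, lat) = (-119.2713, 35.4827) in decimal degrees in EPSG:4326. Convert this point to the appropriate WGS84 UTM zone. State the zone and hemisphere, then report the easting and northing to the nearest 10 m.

Zone 11N: E 293950 m, N 3928950 m

Longitude -119.2713° lies in the 6° band [-120°, -114°), giving zone 11; latitude is north of the equator, so 11N.
Zone 11 central meridian λ₀ = 6×11 − 183 = -117°; Δλ = -2.2713°.
Transverse Mercator on WGS84 with k₀ = 0.9996 gives E = 293946.853 m, N = 3928946.196 m.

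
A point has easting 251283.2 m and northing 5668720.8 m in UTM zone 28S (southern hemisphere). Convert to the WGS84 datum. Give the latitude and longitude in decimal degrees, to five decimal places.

Zone 28S: λ₀ = -15°, k₀ = 0.9996, false easting 500000 m, false northing 10000000 m.
Meridian distance M = (N − FN)/k₀ = -4333012.4 m.
Inverse transverse Mercator on WGS84 gives φ = -39.09519956°, λ = -17.87590039°.

lat -39.09520°, lon -17.87590°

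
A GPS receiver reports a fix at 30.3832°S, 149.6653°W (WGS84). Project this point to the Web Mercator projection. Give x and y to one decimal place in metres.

x -16660665.0 m, y -3552902.3 m

Web Mercator is spherical with R = a = 6378137 m.
x = R·λ = 6378137 × -2.612152261 = -16660664.985 m.
y = R·ln tan(π/4 + φ/2) = 6378137 × -0.557043906 = -3552902.345 m.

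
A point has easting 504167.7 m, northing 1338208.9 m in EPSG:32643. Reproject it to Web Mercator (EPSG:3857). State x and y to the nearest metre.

x 8353225 m, y 1357706 m

Unproject from UTM 43N (λ₀ = 75°) → φ = 12.10540002°, λ = 75.03830021°.
Web Mercator (R = 6378137 m): x = 8353225.370 m, y = 1357705.962 m.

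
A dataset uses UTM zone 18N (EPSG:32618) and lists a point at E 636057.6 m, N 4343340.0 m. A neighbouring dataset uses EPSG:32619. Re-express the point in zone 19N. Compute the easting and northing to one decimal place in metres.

UTM 18N → geographic: φ = 39.22870041°, λ = -73.42369954°.
UTM 19N (λ₀ = -69°) forward: E = 118103.744 m, N = 4351490.063 m.

E 118103.7 m, N 4351490.1 m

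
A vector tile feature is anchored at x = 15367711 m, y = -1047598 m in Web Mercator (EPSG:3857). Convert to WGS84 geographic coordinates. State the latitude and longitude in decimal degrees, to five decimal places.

R = 6378137 m. λ = x/R = 138.05049673°.
φ = 2·arctan(exp(y/R)) − 90° = 2·arctan(0.84853) − 90° = -9.36870311°.

lat -9.36870°, lon 138.05050°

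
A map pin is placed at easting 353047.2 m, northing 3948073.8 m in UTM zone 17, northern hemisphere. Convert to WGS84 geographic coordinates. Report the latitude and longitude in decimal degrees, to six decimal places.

lat 35.665600°, lon -82.623600°

Zone 17N: λ₀ = -81°, k₀ = 0.9996, false easting 500000 m.
Meridian distance M = (N − FN)/k₀ = 3949653.7 m.
Inverse transverse Mercator on WGS84 gives φ = 35.66559988°, λ = -82.62359965°.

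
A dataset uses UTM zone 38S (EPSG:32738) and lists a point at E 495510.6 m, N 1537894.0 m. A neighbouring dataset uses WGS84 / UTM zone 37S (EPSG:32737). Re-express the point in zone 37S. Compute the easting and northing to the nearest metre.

E 654568 m, N 1530254 m

UTM 38S → geographic: φ = -76.24120038°, λ = 44.83090151°.
UTM 37S (λ₀ = 39°) forward: E = 654567.966 m, N = 1530253.702 m.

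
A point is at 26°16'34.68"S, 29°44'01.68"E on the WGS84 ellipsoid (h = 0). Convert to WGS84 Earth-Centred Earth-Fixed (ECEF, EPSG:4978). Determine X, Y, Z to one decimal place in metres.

WGS84: a = 6378137 m, e² = 0.006694380; N(φ) = a/√(1−e²sin²φ) = 6382325.143 m.
X = (N+h)·cosφ·cosλ = 4969363.117 m; Y = (N+h)·cosφ·sinλ = 2838361.279 m; Z = (N(1−e²)+h)·sinφ = -2806542.746 m.

X 4969363.1 m, Y 2838361.3 m, Z -2806542.7 m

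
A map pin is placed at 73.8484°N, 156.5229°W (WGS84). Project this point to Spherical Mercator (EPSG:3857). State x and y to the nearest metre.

x -17424050 m, y 12454600 m

Web Mercator is spherical with R = a = 6378137 m.
x = R·λ = 6378137 × -2.731839960 = -17424049.525 m.
y = R·ln tan(π/4 + φ/2) = 6378137 × 1.952701924 = 12454600.393 m.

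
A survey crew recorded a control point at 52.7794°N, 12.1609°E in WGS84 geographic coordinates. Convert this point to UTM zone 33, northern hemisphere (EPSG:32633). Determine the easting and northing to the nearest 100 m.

Zone 33 central meridian λ₀ = 6×33 − 183 = 15°; Δλ = -2.8391°.
Transverse Mercator on WGS84 with k₀ = 0.9996 gives E = 308518.217 m, N = 5851510.199 m.

E 308500 m, N 5851500 m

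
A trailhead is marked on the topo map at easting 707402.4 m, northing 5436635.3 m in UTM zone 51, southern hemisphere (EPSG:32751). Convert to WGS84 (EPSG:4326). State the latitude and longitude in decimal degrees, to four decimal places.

lat -41.1951°, lon 125.4733°

Zone 51S: λ₀ = 123°, k₀ = 0.9996, false easting 500000 m, false northing 10000000 m.
Meridian distance M = (N − FN)/k₀ = -4565190.8 m.
Inverse transverse Mercator on WGS84 gives φ = -41.19510004°, λ = 125.47330000°.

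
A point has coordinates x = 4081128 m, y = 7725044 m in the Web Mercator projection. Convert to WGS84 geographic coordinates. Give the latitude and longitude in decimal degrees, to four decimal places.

lat 56.8280°, lon 36.6614°

R = 6378137 m. λ = x/R = 36.66139659°.
φ = 2·arctan(exp(y/R)) − 90° = 2·arctan(3.35743) − 90° = 56.82799843°.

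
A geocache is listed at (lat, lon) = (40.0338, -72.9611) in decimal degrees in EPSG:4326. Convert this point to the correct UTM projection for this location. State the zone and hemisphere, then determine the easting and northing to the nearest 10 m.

Zone 18N: E 673960 m, N 4433500 m

Longitude -72.9611° lies in the 6° band [-78°, -72°), giving zone 18; latitude is north of the equator, so 18N.
Zone 18 central meridian λ₀ = 6×18 − 183 = -75°; Δλ = +2.0389°.
Transverse Mercator on WGS84 with k₀ = 0.9996 gives E = 673960.462 m, N = 4433500.137 m.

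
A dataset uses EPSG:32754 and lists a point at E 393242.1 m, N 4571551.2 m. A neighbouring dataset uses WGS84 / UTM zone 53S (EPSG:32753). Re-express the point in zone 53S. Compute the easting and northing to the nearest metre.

E 832050 m, N 4562638 m

UTM 54S → geographic: φ = -48.99970000°, λ = 139.54039968°.
UTM 53S (λ₀ = 135°) forward: E = 832050.004 m, N = 4562638.448 m.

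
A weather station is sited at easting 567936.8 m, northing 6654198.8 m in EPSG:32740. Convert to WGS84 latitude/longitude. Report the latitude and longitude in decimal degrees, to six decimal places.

lat -30.241900°, lon 57.706100°

Zone 40S: λ₀ = 57°, k₀ = 0.9996, false easting 500000 m, false northing 10000000 m.
Meridian distance M = (N − FN)/k₀ = -3347140.1 m.
Inverse transverse Mercator on WGS84 gives φ = -30.24190026°, λ = 57.70610009°.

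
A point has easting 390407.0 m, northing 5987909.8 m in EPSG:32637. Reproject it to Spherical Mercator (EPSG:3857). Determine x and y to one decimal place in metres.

x 4155211.6 m, y 7175423.0 m

Unproject from UTM 37N (λ₀ = 39°) → φ = 54.02779959°, λ = 37.32690063°.
Web Mercator (R = 6378137 m): x = 4155211.571 m, y = 7175422.963 m.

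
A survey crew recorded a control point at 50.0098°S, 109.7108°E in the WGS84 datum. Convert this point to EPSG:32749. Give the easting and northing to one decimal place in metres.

E 407626.9 m, N 4459483.4 m

Zone 49 central meridian λ₀ = 6×49 − 183 = 111°; Δλ = -1.2892°.
Transverse Mercator on WGS84 with k₀ = 0.9996 gives E = 407626.937 m, N = 4459483.413 m.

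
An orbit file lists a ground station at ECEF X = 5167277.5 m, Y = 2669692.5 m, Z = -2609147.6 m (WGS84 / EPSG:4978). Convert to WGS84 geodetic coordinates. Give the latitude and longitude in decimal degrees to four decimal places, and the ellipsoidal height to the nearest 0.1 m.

λ = atan2(Y, X) = 27.32330018°; p = √(X²+Y²) = 5816185.6 m.
Bowring's method on WGS84 (a = 6378137 m, b = 6356752.314 m) gives φ = -24.30509980°, h = 71.654 m.

lat -24.3051°, lon 27.3233°, h 71.7 m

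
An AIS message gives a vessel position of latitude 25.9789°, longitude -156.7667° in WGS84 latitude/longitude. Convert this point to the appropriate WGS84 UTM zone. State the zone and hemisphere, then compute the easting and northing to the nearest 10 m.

Zone 4N: E 723580 m, N 2875260 m

Longitude -156.7667° lies in the 6° band [-162°, -156°), giving zone 4; latitude is north of the equator, so 4N.
Zone 4 central meridian λ₀ = 6×4 − 183 = -159°; Δλ = +2.2333°.
Transverse Mercator on WGS84 with k₀ = 0.9996 gives E = 723578.501 m, N = 2875256.494 m.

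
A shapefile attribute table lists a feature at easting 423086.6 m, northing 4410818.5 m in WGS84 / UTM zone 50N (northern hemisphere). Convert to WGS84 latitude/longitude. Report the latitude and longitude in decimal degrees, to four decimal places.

lat 39.8439°, lon 116.1010°

Zone 50N: λ₀ = 117°, k₀ = 0.9996, false easting 500000 m.
Meridian distance M = (N − FN)/k₀ = 4412583.5 m.
Inverse transverse Mercator on WGS84 gives φ = 39.84390002°, λ = 116.10099995°.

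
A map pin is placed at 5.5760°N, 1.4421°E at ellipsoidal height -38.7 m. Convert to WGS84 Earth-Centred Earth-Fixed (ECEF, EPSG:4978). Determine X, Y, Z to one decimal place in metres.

X 6346108.3 m, Y 159761.4 m, Z 615605.1 m

WGS84: a = 6378137 m, e² = 0.006694380; N(φ) = a/√(1−e²sin²φ) = 6378338.569 m.
X = (N+h)·cosφ·cosλ = 6346108.298 m; Y = (N+h)·cosφ·sinλ = 159761.432 m; Z = (N(1−e²)+h)·sinφ = 615605.064 m.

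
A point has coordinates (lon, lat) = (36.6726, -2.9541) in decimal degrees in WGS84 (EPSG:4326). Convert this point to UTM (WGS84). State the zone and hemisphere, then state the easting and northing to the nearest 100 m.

Zone 37S: E 241300 m, N 9673200 m

Longitude 36.6726° lies in the 6° band [36°, 42°), giving zone 37; latitude is south of the equator, so 37S.
Zone 37 central meridian λ₀ = 6×37 − 183 = 39°; Δλ = -2.3274°.
Transverse Mercator on WGS84 with k₀ = 0.9996 gives E = 241289.245 m, N = 9673209.377 m.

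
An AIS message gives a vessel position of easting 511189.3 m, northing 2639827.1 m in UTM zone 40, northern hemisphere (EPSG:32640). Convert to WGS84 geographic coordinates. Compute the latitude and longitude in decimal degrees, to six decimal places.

Zone 40N: λ₀ = 57°, k₀ = 0.9996, false easting 500000 m.
Meridian distance M = (N − FN)/k₀ = 2640883.5 m.
Inverse transverse Mercator on WGS84 gives φ = 23.86989980°, λ = 57.10990039°.

lat 23.869900°, lon 57.109900°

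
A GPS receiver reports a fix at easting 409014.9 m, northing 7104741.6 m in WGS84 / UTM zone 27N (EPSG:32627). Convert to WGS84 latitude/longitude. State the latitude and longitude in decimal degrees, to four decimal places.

lat 64.0574°, lon -22.8642°

Zone 27N: λ₀ = -21°, k₀ = 0.9996, false easting 500000 m.
Meridian distance M = (N − FN)/k₀ = 7107584.6 m.
Inverse transverse Mercator on WGS84 gives φ = 64.05739996°, λ = -22.86420075°.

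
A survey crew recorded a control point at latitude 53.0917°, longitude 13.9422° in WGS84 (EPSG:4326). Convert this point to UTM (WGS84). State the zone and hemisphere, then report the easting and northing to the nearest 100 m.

Longitude 13.9422° lies in the 6° band [12°, 18°), giving zone 33; latitude is north of the equator, so 33N.
Zone 33 central meridian λ₀ = 6×33 − 183 = 15°; Δλ = -1.0578°.
Transverse Mercator on WGS84 with k₀ = 0.9996 gives E = 429162.265 m, N = 5882994.363 m.

Zone 33N: E 429200 m, N 5883000 m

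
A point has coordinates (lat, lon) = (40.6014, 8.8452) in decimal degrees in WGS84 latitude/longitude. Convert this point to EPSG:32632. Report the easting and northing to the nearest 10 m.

E 486900 m, N 4494520 m

Zone 32 central meridian λ₀ = 6×32 − 183 = 9°; Δλ = -0.1548°.
Transverse Mercator on WGS84 with k₀ = 0.9996 gives E = 486902.967 m, N = 4494521.729 m.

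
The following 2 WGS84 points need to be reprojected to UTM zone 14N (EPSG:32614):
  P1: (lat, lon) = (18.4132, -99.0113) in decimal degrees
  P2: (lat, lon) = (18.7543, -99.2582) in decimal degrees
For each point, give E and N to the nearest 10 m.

UTM zone 14N: λ₀ = -99°, k₀ = 0.9996.
P1 (18.4132°, -99.0113°) → (498806.569, 2035901.403) m.
P2 (18.7543°, -99.2582°) → (472784.767, 2073661.364) m.

P1: E 498810 m, N 2035900 m; P2: E 472780 m, N 2073660 m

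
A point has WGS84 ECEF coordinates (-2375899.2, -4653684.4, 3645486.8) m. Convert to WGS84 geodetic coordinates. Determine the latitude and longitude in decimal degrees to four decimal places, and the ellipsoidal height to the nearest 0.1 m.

lat 35.0838°, lon -117.0462°, h 14.3 m

λ = atan2(Y, X) = -117.04619960°; p = √(X²+Y²) = 5225100.5 m.
Bowring's method on WGS84 (a = 6378137 m, b = 6356752.314 m) gives φ = 35.08379996°, h = 14.327 m.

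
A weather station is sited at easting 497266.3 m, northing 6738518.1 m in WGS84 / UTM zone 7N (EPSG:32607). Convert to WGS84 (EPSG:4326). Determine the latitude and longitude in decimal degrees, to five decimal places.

lat 60.78210°, lon -141.05020°

Zone 7N: λ₀ = -141°, k₀ = 0.9996, false easting 500000 m.
Meridian distance M = (N − FN)/k₀ = 6741214.6 m.
Inverse transverse Mercator on WGS84 gives φ = 60.78210000°, λ = -141.05020023°.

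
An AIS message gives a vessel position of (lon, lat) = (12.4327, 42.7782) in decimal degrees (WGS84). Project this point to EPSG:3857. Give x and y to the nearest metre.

Web Mercator is spherical with R = a = 6378137 m.
x = R·λ = 6378137 × 0.216991550 = 1384001.833 m.
y = R·ln tan(π/4 + φ/2) = 6378137 × 0.827557064 = 5278272.331 m.

x 1384002 m, y 5278272 m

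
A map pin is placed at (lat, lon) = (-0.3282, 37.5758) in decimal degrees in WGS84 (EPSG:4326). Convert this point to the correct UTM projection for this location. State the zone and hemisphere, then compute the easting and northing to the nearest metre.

Longitude 37.5758° lies in the 6° band [36°, 42°), giving zone 37; latitude is south of the equator, so 37S.
Zone 37 central meridian λ₀ = 6×37 − 183 = 39°; Δλ = -1.4242°.
Transverse Mercator on WGS84 with k₀ = 0.9996 gives E = 341508.349 m, N = 9963712.750 m.

Zone 37S: E 341508 m, N 9963713 m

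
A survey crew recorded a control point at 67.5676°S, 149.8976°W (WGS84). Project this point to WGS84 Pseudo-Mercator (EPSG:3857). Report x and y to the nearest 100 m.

x -16686500 m, y -10319700 m

Web Mercator is spherical with R = a = 6378137 m.
x = R·λ = 6378137 × -2.616206661 = -16686524.503 m.
y = R·ln tan(π/4 + φ/2) = 6378137 × -1.617978393 = -10319687.856 m.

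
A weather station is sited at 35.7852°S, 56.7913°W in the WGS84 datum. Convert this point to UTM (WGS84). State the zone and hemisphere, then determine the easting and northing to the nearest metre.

Zone 21S: E 518861 m, N 6039855 m

Longitude -56.7913° lies in the 6° band [-60°, -54°), giving zone 21; latitude is south of the equator, so 21S.
Zone 21 central meridian λ₀ = 6×21 − 183 = -57°; Δλ = +0.2087°.
Transverse Mercator on WGS84 with k₀ = 0.9996 gives E = 518860.524 m, N = 6039855.493 m.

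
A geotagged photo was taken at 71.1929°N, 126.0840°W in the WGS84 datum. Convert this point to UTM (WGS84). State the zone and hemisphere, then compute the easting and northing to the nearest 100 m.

Zone 9N: E 604900 m, N 7901400 m

Longitude -126.0840° lies in the 6° band [-132°, -126°), giving zone 9; latitude is north of the equator, so 9N.
Zone 9 central meridian λ₀ = 6×9 − 183 = -129°; Δλ = +2.9160°.
Transverse Mercator on WGS84 with k₀ = 0.9996 gives E = 604885.409 m, N = 7901438.252 m.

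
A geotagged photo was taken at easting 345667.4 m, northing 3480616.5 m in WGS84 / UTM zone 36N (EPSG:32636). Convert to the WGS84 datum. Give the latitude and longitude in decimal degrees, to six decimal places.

lat 31.450000°, lon 31.375800°

Zone 36N: λ₀ = 33°, k₀ = 0.9996, false easting 500000 m.
Meridian distance M = (N − FN)/k₀ = 3482009.3 m.
Inverse transverse Mercator on WGS84 gives φ = 31.45000001°, λ = 31.37579959°.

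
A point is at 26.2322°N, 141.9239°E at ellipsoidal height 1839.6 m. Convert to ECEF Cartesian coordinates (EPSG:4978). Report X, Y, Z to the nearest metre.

WGS84: a = 6378137 m, e² = 0.006694380; N(φ) = a/√(1−e²sin²φ) = 6382312.079 m.
X = (N+h)·cosφ·cosλ = -4507973.879 m; Y = (N+h)·cosφ·sinλ = 3531667.484 m; Z = (N(1−e²)+h)·sinφ = 2802973.977 m.

X -4507974 m, Y 3531667 m, Z 2802974 m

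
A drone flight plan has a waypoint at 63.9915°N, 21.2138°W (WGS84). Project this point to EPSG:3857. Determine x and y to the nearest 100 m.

Web Mercator is spherical with R = a = 6378137 m.
x = R·λ = 6378137 × -0.370250657 = -2361509.414 m.
y = R·ln tan(π/4 + φ/2) = 6378137 × 1.465569965 = 9347606.022 m.

x -2361500 m, y 9347600 m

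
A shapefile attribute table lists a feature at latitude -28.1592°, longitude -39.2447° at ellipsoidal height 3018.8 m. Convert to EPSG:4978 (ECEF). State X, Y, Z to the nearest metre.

WGS84: a = 6378137 m, e² = 0.006694380; N(φ) = a/√(1−e²sin²φ) = 6382896.952 m.
X = (N+h)·cosφ·cosλ = 4360219.733 m; Y = (N+h)·cosφ·sinλ = -3561776.425 m; Z = (N(1−e²)+h)·sinφ = -2993495.937 m.

X 4360220 m, Y -3561776 m, Z -2993496 m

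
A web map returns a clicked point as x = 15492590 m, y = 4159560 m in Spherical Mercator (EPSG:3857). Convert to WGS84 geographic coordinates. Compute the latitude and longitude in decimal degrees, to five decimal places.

lat 34.96820°, lon 139.17230°

R = 6378137 m. λ = x/R = 139.17230388°.
φ = 2·arctan(exp(y/R)) − 90° = 2·arctan(1.91968) − 90° = 34.96819639°.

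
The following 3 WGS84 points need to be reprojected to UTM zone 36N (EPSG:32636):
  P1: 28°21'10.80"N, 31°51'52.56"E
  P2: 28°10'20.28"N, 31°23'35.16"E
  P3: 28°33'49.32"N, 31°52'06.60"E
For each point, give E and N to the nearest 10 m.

UTM zone 36N: λ₀ = 33°, k₀ = 0.9996.
P1 (28.3530°, 31.8646°) → (388726.486, 3136830.632) m.
P2 (28.1723°, 31.3931°) → (342246.013, 3117333.756) m.
P3 (28.5637°, 31.8685°) → (389328.440, 3160171.427) m.

P1: E 388730 m, N 3136830 m; P2: E 342250 m, N 3117330 m; P3: E 389330 m, N 3160170 m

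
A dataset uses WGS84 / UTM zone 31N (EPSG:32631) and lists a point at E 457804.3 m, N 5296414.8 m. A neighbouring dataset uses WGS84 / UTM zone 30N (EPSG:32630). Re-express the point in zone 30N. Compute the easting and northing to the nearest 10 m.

E 906870 m, N 5310590 m

UTM 31N → geographic: φ = 47.81970033°, λ = 2.43630035°.
UTM 30N (λ₀ = -3°) forward: E = 906874.499 m, N = 5310585.283 m.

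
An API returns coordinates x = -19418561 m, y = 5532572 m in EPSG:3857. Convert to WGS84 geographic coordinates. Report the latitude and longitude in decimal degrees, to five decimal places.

lat 44.43220°, lon -174.43990°

R = 6378137 m. λ = x/R = -174.43990142°.
φ = 2·arctan(exp(y/R)) − 90° = 2·arctan(2.38078) − 90° = 44.43220278°.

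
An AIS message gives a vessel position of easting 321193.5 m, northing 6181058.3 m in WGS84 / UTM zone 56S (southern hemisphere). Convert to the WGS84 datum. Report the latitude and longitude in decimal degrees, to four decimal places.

lat -34.4966°, lon 151.0525°

Zone 56S: λ₀ = 153°, k₀ = 0.9996, false easting 500000 m, false northing 10000000 m.
Meridian distance M = (N − FN)/k₀ = -3820469.9 m.
Inverse transverse Mercator on WGS84 gives φ = -34.49660003°, λ = 151.05250026°.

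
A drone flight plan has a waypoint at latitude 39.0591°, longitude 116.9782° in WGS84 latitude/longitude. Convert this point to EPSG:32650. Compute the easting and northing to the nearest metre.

Zone 50 central meridian λ₀ = 6×50 − 183 = 117°; Δλ = -0.0218°.
Transverse Mercator on WGS84 with k₀ = 0.9996 gives E = 498113.871 m, N = 4323335.233 m.

E 498114 m, N 4323335 m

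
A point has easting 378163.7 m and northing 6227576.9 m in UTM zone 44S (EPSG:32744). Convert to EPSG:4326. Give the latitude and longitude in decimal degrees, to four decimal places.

lat -34.0855°, lon 79.6794°

Zone 44S: λ₀ = 81°, k₀ = 0.9996, false easting 500000 m, false northing 10000000 m.
Meridian distance M = (N − FN)/k₀ = -3773932.7 m.
Inverse transverse Mercator on WGS84 gives φ = -34.08550007°, λ = 79.67939967°.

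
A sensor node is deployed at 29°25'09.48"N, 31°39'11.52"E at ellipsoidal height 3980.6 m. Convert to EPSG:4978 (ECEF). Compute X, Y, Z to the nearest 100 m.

X 4736000 m, Y 2919700 m, Z 3116400 m

WGS84: a = 6378137 m, e² = 0.006694380; N(φ) = a/√(1−e²sin²φ) = 6383294.182 m.
X = (N+h)·cosφ·cosλ = 4735980.773 m; Y = (N+h)·cosφ·sinλ = 2919660.030 m; Z = (N(1−e²)+h)·sinφ = 3116421.508 m.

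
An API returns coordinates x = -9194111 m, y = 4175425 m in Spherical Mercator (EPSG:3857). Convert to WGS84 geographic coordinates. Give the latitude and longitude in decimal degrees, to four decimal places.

R = 6378137 m. λ = x/R = -82.59210435°.
φ = 2·arctan(exp(y/R)) − 90° = 2·arctan(1.92446) − 90° = 35.08490214°.

lat 35.0849°, lon -82.5921°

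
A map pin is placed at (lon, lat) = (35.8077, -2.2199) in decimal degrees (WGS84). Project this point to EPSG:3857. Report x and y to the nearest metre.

Web Mercator is spherical with R = a = 6378137 m.
x = R·λ = 6378137 × 0.624962263 = 3986094.930 m.
y = R·ln tan(π/4 + φ/2) = 6378137 × -0.038754261 = -247179.987 m.

x 3986095 m, y -247180 m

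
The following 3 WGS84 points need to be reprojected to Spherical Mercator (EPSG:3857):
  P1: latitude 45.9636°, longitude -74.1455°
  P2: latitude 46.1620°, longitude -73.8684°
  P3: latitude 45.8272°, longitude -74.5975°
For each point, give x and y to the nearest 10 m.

Web Mercator: x = R·λ, y = R·ln tan(π/4+φ/2), R = 6378137 m.
P1 (45.9636°, -74.1455°) → (-8253839.305, 5774518.012) m.
P2 (46.1620°, -73.8684°) → (-8222992.674, 5806347.948) m.
P3 (45.8272°, -74.5975°) → (-8304155.714, 5752701.009) m.

P1: x -8253840 m, y 5774520 m; P2: x -8222990 m, y 5806350 m; P3: x -8304160 m, y 5752700 m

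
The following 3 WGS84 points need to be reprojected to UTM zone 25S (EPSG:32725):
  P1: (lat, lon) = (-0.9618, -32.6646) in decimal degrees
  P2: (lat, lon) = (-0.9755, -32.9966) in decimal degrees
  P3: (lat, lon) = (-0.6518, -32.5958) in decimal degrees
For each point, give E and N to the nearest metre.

P1: E 537317 m, N 9893690 m; P2: E 500378 m, N 9892178 m; P3: E 544975 m, N 9927955 m

UTM zone 25S: λ₀ = -33°, k₀ = 0.9996.
P1 (-0.9618°, -32.6646°) → (537316.614, 9893690.268) m.
P2 (-0.9755°, -32.9966°) → (500378.280, 9892177.835) m.
P3 (-0.6518°, -32.5958°) → (544974.825, 9927954.680) m.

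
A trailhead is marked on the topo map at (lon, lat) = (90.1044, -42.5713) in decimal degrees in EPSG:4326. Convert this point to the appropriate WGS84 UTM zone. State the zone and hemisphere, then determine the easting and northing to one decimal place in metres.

Longitude 90.1044° lies in the 6° band [90°, 96°), giving zone 46; latitude is south of the equator, so 46S.
Zone 46 central meridian λ₀ = 6×46 − 183 = 93°; Δλ = -2.8956°.
Transverse Mercator on WGS84 with k₀ = 0.9996 gives E = 262341.513 m, N = 5282725.334 m.

Zone 46S: E 262341.5 m, N 5282725.3 m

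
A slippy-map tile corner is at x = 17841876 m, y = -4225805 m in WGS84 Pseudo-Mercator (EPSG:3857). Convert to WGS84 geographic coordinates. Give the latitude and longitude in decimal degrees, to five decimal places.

lat -35.45440°, lon 160.27630°

R = 6378137 m. λ = x/R = 160.27629908°.
φ = 2·arctan(exp(y/R)) − 90° = 2·arctan(0.51554) − 90° = -35.45439974°.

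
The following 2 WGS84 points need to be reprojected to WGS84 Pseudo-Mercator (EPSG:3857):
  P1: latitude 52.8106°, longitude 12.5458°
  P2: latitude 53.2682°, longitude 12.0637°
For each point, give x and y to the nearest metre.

P1: x 1396592 m, y 6948041 m; P2: x 1342925 m, y 7032763 m

Web Mercator: x = R·λ, y = R·ln tan(π/4+φ/2), R = 6378137 m.
P1 (52.8106°, 12.5458°) → (1396592.068, 6948040.602) m.
P2 (53.2682°, 12.0637°) → (1342924.941, 7032762.569) m.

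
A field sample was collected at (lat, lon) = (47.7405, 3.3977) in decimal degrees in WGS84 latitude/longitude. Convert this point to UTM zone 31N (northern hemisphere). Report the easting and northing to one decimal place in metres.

E 529815.1 m, N 5287535.1 m

Zone 31 central meridian λ₀ = 6×31 − 183 = 3°; Δλ = +0.3977°.
Transverse Mercator on WGS84 with k₀ = 0.9996 gives E = 529815.079 m, N = 5287535.116 m.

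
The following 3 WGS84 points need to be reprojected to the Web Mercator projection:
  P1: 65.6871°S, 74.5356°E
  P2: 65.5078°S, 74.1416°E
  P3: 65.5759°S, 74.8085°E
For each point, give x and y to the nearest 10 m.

Web Mercator: x = R·λ, y = R·ln tan(π/4+φ/2), R = 6378137 m.
P1 (-65.6871°, 74.5356°) → (8297265.038, -9791729.031) m.
P2 (-65.5078°, 74.1416°) → (8253405.159, -9743417.484) m.
P3 (-65.5759°, 74.8085°) → (8327644.127, -9761727.486) m.

P1: x 8297270 m, y -9791730 m; P2: x 8253410 m, y -9743420 m; P3: x 8327640 m, y -9761730 m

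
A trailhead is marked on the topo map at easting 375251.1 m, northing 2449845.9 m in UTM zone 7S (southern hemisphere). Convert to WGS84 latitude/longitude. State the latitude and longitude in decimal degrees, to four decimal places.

lat -68.0383°, lon -143.9900°

Zone 7S: λ₀ = -141°, k₀ = 0.9996, false easting 500000 m, false northing 10000000 m.
Meridian distance M = (N − FN)/k₀ = -7553175.4 m.
Inverse transverse Mercator on WGS84 gives φ = -68.03829981°, λ = -143.98999959°.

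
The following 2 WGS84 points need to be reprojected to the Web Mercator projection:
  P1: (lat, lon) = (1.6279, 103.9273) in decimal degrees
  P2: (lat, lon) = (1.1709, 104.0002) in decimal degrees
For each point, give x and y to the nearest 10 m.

P1: x 11569130 m, y 181240 m; P2: x 11577250 m, y 130350 m

Web Mercator: x = R·λ, y = R·ln tan(π/4+φ/2), R = 6378137 m.
P1 (1.6279°, 103.9273°) → (11569134.116, 181241.385) m.
P2 (1.1709°, 104.0002°) → (11577249.306, 130353.065) m.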